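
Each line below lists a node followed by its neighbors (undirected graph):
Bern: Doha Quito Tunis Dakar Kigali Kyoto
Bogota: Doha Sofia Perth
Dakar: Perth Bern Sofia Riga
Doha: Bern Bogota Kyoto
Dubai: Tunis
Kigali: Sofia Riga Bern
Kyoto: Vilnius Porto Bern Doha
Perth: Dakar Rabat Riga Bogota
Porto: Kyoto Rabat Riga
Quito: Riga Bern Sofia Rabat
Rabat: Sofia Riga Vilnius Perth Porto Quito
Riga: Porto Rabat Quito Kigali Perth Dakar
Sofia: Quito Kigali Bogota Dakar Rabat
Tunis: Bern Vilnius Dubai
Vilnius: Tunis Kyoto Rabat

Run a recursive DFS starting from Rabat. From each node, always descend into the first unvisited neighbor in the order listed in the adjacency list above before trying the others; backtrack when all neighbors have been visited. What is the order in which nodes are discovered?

Visit Rabat
Rabat → Sofia
Sofia → Quito
Quito → Riga
Riga → Porto
Porto → Kyoto
Kyoto → Vilnius
Vilnius → Tunis
Tunis → Bern
Bern → Doha
Doha → Bogota
Bogota → Perth
Perth → Dakar
Bern → Kigali
Tunis → Dubai

Rabat -> Sofia -> Quito -> Riga -> Porto -> Kyoto -> Vilnius -> Tunis -> Bern -> Doha -> Bogota -> Perth -> Dakar -> Kigali -> Dubai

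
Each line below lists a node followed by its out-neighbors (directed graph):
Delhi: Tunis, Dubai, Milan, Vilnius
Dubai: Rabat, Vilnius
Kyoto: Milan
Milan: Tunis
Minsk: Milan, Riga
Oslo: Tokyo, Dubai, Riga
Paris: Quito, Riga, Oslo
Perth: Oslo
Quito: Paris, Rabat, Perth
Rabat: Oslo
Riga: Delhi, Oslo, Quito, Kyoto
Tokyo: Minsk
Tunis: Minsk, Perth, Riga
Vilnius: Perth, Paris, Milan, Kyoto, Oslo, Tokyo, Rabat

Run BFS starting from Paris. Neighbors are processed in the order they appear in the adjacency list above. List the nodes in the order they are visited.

Paris Quito Riga Oslo Rabat Perth Delhi Kyoto Tokyo Dubai Tunis Milan Vilnius Minsk

Visit Paris; enqueue Quito, Riga, Oslo → queue [Quito, Riga, Oslo]
Visit Quito; enqueue Rabat, Perth → queue [Riga, Oslo, Rabat, Perth]
Visit Riga; enqueue Delhi, Kyoto → queue [Oslo, Rabat, Perth, Delhi, Kyoto]
Visit Oslo; enqueue Tokyo, Dubai → queue [Rabat, Perth, Delhi, Kyoto, Tokyo, Dubai]
Visit Rabat → queue [Perth, Delhi, Kyoto, Tokyo, Dubai]
Visit Perth → queue [Delhi, Kyoto, Tokyo, Dubai]
Visit Delhi; enqueue Tunis, Milan, Vilnius → queue [Kyoto, Tokyo, Dubai, Tunis, Milan, Vilnius]
Visit Kyoto → queue [Tokyo, Dubai, Tunis, Milan, Vilnius]
Visit Tokyo; enqueue Minsk → queue [Dubai, Tunis, Milan, Vilnius, Minsk]
Visit Dubai → queue [Tunis, Milan, Vilnius, Minsk]
Visit Tunis → queue [Milan, Vilnius, Minsk]
Visit Milan → queue [Vilnius, Minsk]
Visit Vilnius → queue [Minsk]
Visit Minsk → queue []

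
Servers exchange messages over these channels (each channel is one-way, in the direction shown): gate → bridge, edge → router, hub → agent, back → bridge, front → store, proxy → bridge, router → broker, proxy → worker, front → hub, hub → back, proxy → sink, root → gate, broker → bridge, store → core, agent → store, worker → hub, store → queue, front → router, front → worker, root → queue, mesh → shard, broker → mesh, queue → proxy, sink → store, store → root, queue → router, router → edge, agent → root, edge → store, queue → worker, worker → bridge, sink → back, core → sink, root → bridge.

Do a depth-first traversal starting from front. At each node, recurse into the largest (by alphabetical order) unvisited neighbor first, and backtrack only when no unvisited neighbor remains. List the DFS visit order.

Visit front
front → worker
worker → hub
hub → back
back → bridge
hub → agent
agent → store
store → root
root → queue
queue → router
router → edge
router → broker
broker → mesh
mesh → shard
queue → proxy
proxy → sink
root → gate
store → core

front, worker, hub, back, bridge, agent, store, root, queue, router, edge, broker, mesh, shard, proxy, sink, gate, core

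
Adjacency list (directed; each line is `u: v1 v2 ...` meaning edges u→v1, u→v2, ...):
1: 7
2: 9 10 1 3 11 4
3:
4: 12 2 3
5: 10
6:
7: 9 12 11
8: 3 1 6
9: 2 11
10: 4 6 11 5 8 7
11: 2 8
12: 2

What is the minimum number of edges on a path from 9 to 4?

2

Level 0: 9
Level 1: 2, 11
Level 2: 1, 3, 4, 8, 10
Level 3: 5, 6, 7, 12
4 first appears at level 2.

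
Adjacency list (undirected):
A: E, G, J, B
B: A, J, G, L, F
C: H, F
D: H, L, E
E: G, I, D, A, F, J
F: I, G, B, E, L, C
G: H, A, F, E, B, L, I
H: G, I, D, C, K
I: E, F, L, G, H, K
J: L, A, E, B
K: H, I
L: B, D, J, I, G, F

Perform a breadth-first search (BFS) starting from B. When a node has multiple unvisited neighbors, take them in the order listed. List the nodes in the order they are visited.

B -> A -> J -> G -> L -> F -> E -> H -> I -> D -> C -> K

Visit B; enqueue A, J, G, L, F → queue [A, J, G, L, F]
Visit A; enqueue E → queue [J, G, L, F, E]
Visit J → queue [G, L, F, E]
Visit G; enqueue H, I → queue [L, F, E, H, I]
Visit L; enqueue D → queue [F, E, H, I, D]
Visit F; enqueue C → queue [E, H, I, D, C]
Visit E → queue [H, I, D, C]
Visit H; enqueue K → queue [I, D, C, K]
Visit I → queue [D, C, K]
Visit D → queue [C, K]
Visit C → queue [K]
Visit K → queue []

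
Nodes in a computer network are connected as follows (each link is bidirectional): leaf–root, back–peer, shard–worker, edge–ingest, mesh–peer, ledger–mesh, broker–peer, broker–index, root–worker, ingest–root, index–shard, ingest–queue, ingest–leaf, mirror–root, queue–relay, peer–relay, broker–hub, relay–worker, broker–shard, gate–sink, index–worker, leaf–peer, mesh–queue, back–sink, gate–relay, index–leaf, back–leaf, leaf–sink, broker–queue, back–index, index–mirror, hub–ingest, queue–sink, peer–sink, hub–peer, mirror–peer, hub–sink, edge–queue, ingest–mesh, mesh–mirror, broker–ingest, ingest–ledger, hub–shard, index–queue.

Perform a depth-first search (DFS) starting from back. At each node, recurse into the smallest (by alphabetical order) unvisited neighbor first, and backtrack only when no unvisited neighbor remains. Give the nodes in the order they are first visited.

back, index, broker, hub, ingest, edge, queue, mesh, ledger, mirror, peer, leaf, root, worker, relay, gate, sink, shard

Visit back
back → index
index → broker
broker → hub
hub → ingest
ingest → edge
edge → queue
queue → mesh
mesh → ledger
mesh → mirror
mirror → peer
peer → leaf
leaf → root
root → worker
worker → relay
relay → gate
gate → sink
worker → shard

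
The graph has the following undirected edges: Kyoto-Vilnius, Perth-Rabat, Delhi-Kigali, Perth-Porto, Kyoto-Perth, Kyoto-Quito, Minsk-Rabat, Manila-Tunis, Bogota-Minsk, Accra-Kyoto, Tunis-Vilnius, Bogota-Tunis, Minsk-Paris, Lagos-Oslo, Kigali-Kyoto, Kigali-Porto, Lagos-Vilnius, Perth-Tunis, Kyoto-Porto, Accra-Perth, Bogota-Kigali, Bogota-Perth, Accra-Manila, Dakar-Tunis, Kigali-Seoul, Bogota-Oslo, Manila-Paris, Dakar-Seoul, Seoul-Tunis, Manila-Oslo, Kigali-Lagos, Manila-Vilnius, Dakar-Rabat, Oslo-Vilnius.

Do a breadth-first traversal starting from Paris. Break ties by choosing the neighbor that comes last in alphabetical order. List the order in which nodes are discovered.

Paris → Minsk → Manila → Rabat → Bogota → Vilnius → Tunis → Oslo → Accra → Perth → Dakar → Kigali → Lagos → Kyoto → Seoul → Porto → Delhi → Quito

Visit Paris; enqueue Minsk, Manila → queue [Minsk, Manila]
Visit Minsk; enqueue Rabat, Bogota → queue [Manila, Rabat, Bogota]
Visit Manila; enqueue Vilnius, Tunis, Oslo, Accra → queue [Rabat, Bogota, Vilnius, Tunis, Oslo, Accra]
Visit Rabat; enqueue Perth, Dakar → queue [Bogota, Vilnius, Tunis, Oslo, Accra, Perth, Dakar]
Visit Bogota; enqueue Kigali → queue [Vilnius, Tunis, Oslo, Accra, Perth, Dakar, Kigali]
Visit Vilnius; enqueue Lagos, Kyoto → queue [Tunis, Oslo, Accra, Perth, Dakar, Kigali, Lagos, Kyoto]
Visit Tunis; enqueue Seoul → queue [Oslo, Accra, Perth, Dakar, Kigali, Lagos, Kyoto, Seoul]
Visit Oslo → queue [Accra, Perth, Dakar, Kigali, Lagos, Kyoto, Seoul]
Visit Accra → queue [Perth, Dakar, Kigali, Lagos, Kyoto, Seoul]
Visit Perth; enqueue Porto → queue [Dakar, Kigali, Lagos, Kyoto, Seoul, Porto]
Visit Dakar → queue [Kigali, Lagos, Kyoto, Seoul, Porto]
Visit Kigali; enqueue Delhi → queue [Lagos, Kyoto, Seoul, Porto, Delhi]
Visit Lagos → queue [Kyoto, Seoul, Porto, Delhi]
Visit Kyoto; enqueue Quito → queue [Seoul, Porto, Delhi, Quito]
Visit Seoul → queue [Porto, Delhi, Quito]
Visit Porto → queue [Delhi, Quito]
Visit Delhi → queue [Quito]
Visit Quito → queue []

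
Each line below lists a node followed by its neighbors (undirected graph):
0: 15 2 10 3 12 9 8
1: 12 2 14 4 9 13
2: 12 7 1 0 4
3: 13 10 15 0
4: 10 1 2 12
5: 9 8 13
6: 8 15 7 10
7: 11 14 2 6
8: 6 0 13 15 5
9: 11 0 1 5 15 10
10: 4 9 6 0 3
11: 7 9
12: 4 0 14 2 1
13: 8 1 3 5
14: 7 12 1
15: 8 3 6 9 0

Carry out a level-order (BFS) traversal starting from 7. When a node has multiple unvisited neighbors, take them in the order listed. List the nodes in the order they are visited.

7 → 11 → 14 → 2 → 6 → 9 → 12 → 1 → 0 → 4 → 8 → 15 → 10 → 5 → 13 → 3

Visit 7; enqueue 11, 14, 2, 6 → queue [11, 14, 2, 6]
Visit 11; enqueue 9 → queue [14, 2, 6, 9]
Visit 14; enqueue 12, 1 → queue [2, 6, 9, 12, 1]
Visit 2; enqueue 0, 4 → queue [6, 9, 12, 1, 0, 4]
Visit 6; enqueue 8, 15, 10 → queue [9, 12, 1, 0, 4, 8, 15, 10]
Visit 9; enqueue 5 → queue [12, 1, 0, 4, 8, 15, 10, 5]
Visit 12 → queue [1, 0, 4, 8, 15, 10, 5]
Visit 1; enqueue 13 → queue [0, 4, 8, 15, 10, 5, 13]
Visit 0; enqueue 3 → queue [4, 8, 15, 10, 5, 13, 3]
Visit 4 → queue [8, 15, 10, 5, 13, 3]
Visit 8 → queue [15, 10, 5, 13, 3]
Visit 15 → queue [10, 5, 13, 3]
Visit 10 → queue [5, 13, 3]
Visit 5 → queue [13, 3]
Visit 13 → queue [3]
Visit 3 → queue []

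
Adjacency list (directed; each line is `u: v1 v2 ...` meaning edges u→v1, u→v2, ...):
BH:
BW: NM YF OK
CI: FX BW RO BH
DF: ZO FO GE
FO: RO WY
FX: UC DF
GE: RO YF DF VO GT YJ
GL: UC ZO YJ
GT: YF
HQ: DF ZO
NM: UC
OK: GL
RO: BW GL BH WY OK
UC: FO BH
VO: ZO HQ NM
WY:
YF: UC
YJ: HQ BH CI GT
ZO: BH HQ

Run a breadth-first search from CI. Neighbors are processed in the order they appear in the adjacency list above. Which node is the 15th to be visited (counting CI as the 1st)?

GE

Visit CI; enqueue FX, BW, RO, BH → queue [FX, BW, RO, BH]
Visit FX; enqueue UC, DF → queue [BW, RO, BH, UC, DF]
Visit BW; enqueue NM, YF, OK → queue [RO, BH, UC, DF, NM, YF, OK]
Visit RO; enqueue GL, WY → queue [BH, UC, DF, NM, YF, OK, GL, WY]
Visit BH → queue [UC, DF, NM, YF, OK, GL, WY]
Visit UC; enqueue FO → queue [DF, NM, YF, OK, GL, WY, FO]
Visit DF; enqueue ZO, GE → queue [NM, YF, OK, GL, WY, FO, ZO, GE]
Visit NM → queue [YF, OK, GL, WY, FO, ZO, GE]
Visit YF → queue [OK, GL, WY, FO, ZO, GE]
Visit OK → queue [GL, WY, FO, ZO, GE]
Visit GL; enqueue YJ → queue [WY, FO, ZO, GE, YJ]
Visit WY → queue [FO, ZO, GE, YJ]
Visit FO → queue [ZO, GE, YJ]
Visit ZO; enqueue HQ → queue [GE, YJ, HQ]
Visit GE; enqueue VO, GT → queue [YJ, HQ, VO, GT]
Visit YJ → queue [HQ, VO, GT]
Visit HQ → queue [VO, GT]
Visit VO → queue [GT]
Visit GT → queue []

Visit order: CI, FX, BW, RO, BH, UC, DF, NM, YF, OK, GL, WY, FO, ZO, GE, YJ, HQ, VO, GT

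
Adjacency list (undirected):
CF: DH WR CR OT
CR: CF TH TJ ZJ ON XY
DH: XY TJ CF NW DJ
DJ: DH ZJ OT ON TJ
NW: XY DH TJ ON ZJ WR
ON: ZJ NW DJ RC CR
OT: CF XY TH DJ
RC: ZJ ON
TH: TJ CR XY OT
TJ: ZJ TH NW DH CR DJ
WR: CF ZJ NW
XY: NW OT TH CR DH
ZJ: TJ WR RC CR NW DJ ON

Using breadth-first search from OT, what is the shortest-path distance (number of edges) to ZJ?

Level 0: OT
Level 1: CF, DJ, TH, XY
Level 2: CR, DH, NW, ON, TJ, WR, ZJ
Level 3: RC
ZJ first appears at level 2.

2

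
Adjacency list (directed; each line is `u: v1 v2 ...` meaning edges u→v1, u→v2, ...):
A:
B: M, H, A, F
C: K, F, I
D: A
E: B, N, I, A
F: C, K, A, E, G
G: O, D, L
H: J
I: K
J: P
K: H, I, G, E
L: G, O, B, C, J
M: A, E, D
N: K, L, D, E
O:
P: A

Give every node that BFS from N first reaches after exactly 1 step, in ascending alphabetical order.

D, E, K, L

Level 0: N
Level 1: D, E, K, L
Level 2: A, B, C, G, H, I, J, O
Level 3: F, M, P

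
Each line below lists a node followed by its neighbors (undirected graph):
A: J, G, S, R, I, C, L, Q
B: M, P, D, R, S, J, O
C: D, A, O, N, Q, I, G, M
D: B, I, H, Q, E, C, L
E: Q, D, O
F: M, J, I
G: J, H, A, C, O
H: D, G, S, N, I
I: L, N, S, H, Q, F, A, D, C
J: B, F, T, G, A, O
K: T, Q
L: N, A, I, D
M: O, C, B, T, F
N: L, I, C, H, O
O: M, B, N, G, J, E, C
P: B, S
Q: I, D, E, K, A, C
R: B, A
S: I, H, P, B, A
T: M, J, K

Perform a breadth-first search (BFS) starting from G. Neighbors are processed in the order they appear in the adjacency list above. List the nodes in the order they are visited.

G → J → H → A → C → O → B → F → T → D → S → N → I → R → L → Q → M → E → P → K

Visit G; enqueue J, H, A, C, O → queue [J, H, A, C, O]
Visit J; enqueue B, F, T → queue [H, A, C, O, B, F, T]
Visit H; enqueue D, S, N, I → queue [A, C, O, B, F, T, D, S, N, I]
Visit A; enqueue R, L, Q → queue [C, O, B, F, T, D, S, N, I, R, L, Q]
Visit C; enqueue M → queue [O, B, F, T, D, S, N, I, R, L, Q, M]
Visit O; enqueue E → queue [B, F, T, D, S, N, I, R, L, Q, M, E]
Visit B; enqueue P → queue [F, T, D, S, N, I, R, L, Q, M, E, P]
Visit F → queue [T, D, S, N, I, R, L, Q, M, E, P]
Visit T; enqueue K → queue [D, S, N, I, R, L, Q, M, E, P, K]
Visit D → queue [S, N, I, R, L, Q, M, E, P, K]
Visit S → queue [N, I, R, L, Q, M, E, P, K]
Visit N → queue [I, R, L, Q, M, E, P, K]
Visit I → queue [R, L, Q, M, E, P, K]
Visit R → queue [L, Q, M, E, P, K]
Visit L → queue [Q, M, E, P, K]
Visit Q → queue [M, E, P, K]
Visit M → queue [E, P, K]
Visit E → queue [P, K]
Visit P → queue [K]
Visit K → queue []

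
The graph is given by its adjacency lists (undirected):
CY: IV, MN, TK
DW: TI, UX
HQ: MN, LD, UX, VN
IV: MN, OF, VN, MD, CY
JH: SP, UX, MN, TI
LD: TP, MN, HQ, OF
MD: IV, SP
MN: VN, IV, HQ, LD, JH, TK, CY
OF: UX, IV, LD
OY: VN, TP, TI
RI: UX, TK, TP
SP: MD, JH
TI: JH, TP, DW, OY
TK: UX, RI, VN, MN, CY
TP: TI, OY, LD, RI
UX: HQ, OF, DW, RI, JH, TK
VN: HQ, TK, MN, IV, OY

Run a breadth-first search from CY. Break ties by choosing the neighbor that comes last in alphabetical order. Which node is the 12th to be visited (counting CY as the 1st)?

MD

Visit CY; enqueue TK, MN, IV → queue [TK, MN, IV]
Visit TK; enqueue VN, UX, RI → queue [MN, IV, VN, UX, RI]
Visit MN; enqueue LD, JH, HQ → queue [IV, VN, UX, RI, LD, JH, HQ]
Visit IV; enqueue OF, MD → queue [VN, UX, RI, LD, JH, HQ, OF, MD]
Visit VN; enqueue OY → queue [UX, RI, LD, JH, HQ, OF, MD, OY]
Visit UX; enqueue DW → queue [RI, LD, JH, HQ, OF, MD, OY, DW]
Visit RI; enqueue TP → queue [LD, JH, HQ, OF, MD, OY, DW, TP]
Visit LD → queue [JH, HQ, OF, MD, OY, DW, TP]
Visit JH; enqueue TI, SP → queue [HQ, OF, MD, OY, DW, TP, TI, SP]
Visit HQ → queue [OF, MD, OY, DW, TP, TI, SP]
Visit OF → queue [MD, OY, DW, TP, TI, SP]
Visit MD → queue [OY, DW, TP, TI, SP]
Visit OY → queue [DW, TP, TI, SP]
Visit DW → queue [TP, TI, SP]
Visit TP → queue [TI, SP]
Visit TI → queue [SP]
Visit SP → queue []

Visit order: CY, TK, MN, IV, VN, UX, RI, LD, JH, HQ, OF, MD, OY, DW, TP, TI, SP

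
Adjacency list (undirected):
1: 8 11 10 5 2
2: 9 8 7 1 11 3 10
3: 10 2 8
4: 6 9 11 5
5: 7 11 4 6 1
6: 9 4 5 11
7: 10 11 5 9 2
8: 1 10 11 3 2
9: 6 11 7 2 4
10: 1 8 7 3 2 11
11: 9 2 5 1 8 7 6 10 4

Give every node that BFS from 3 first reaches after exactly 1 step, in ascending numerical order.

2, 8, 10

Level 0: 3
Level 1: 2, 8, 10
Level 2: 1, 7, 9, 11
Level 3: 4, 5, 6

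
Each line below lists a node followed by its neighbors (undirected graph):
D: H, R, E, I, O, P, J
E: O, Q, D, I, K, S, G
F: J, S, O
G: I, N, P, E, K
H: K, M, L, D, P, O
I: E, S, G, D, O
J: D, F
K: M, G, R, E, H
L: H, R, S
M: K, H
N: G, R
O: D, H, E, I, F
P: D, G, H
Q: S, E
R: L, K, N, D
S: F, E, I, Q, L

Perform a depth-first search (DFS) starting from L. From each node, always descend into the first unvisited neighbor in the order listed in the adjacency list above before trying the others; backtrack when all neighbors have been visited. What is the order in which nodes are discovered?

L H K M G I E O D R N P J F S Q

Visit L
L → H
H → K
K → M
K → G
G → I
I → E
E → O
O → D
D → R
R → N
D → P
D → J
J → F
F → S
S → Q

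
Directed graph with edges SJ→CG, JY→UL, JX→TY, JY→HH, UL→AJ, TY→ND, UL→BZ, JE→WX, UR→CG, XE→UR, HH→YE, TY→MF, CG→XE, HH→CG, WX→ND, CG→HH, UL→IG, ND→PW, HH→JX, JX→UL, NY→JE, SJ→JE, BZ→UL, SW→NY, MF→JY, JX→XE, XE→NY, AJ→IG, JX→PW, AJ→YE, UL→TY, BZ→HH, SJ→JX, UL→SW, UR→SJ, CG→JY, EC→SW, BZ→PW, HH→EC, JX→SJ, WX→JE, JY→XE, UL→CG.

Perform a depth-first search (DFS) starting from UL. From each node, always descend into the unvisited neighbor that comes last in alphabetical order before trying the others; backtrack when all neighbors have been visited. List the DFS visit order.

Visit UL
UL → TY
TY → ND
ND → PW
TY → MF
MF → JY
JY → XE
XE → UR
UR → SJ
SJ → JX
SJ → JE
JE → WX
SJ → CG
CG → HH
HH → YE
HH → EC
EC → SW
SW → NY
UL → IG
UL → BZ
UL → AJ

UL TY ND PW MF JY XE UR SJ JX JE WX CG HH YE EC SW NY IG BZ AJ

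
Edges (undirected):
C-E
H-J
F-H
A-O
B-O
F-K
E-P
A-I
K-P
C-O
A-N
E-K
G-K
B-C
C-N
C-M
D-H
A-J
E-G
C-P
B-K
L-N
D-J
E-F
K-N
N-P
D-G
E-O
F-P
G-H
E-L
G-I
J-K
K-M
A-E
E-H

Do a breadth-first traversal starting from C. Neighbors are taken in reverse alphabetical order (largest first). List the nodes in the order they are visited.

C -> P -> O -> N -> M -> E -> B -> K -> F -> A -> L -> H -> G -> J -> I -> D

Visit C; enqueue P, O, N, M, E, B → queue [P, O, N, M, E, B]
Visit P; enqueue K, F → queue [O, N, M, E, B, K, F]
Visit O; enqueue A → queue [N, M, E, B, K, F, A]
Visit N; enqueue L → queue [M, E, B, K, F, A, L]
Visit M → queue [E, B, K, F, A, L]
Visit E; enqueue H, G → queue [B, K, F, A, L, H, G]
Visit B → queue [K, F, A, L, H, G]
Visit K; enqueue J → queue [F, A, L, H, G, J]
Visit F → queue [A, L, H, G, J]
Visit A; enqueue I → queue [L, H, G, J, I]
Visit L → queue [H, G, J, I]
Visit H; enqueue D → queue [G, J, I, D]
Visit G → queue [J, I, D]
Visit J → queue [I, D]
Visit I → queue [D]
Visit D → queue []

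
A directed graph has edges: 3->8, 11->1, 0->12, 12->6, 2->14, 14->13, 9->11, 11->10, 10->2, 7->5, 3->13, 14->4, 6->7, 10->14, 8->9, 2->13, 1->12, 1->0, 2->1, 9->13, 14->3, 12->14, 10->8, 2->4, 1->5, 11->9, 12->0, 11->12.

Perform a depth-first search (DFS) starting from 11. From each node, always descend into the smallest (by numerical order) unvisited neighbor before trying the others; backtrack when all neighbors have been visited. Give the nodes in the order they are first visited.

11, 1, 0, 12, 6, 7, 5, 14, 3, 8, 9, 13, 4, 10, 2

Visit 11
11 → 1
1 → 0
0 → 12
12 → 6
6 → 7
7 → 5
12 → 14
14 → 3
3 → 8
8 → 9
9 → 13
14 → 4
11 → 10
10 → 2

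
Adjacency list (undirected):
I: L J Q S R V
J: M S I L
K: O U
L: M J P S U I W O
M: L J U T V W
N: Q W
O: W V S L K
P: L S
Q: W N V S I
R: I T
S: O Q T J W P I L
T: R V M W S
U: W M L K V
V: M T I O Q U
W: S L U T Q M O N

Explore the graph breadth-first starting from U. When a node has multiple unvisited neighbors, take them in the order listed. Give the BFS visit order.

Visit U; enqueue W, M, L, K, V → queue [W, M, L, K, V]
Visit W; enqueue S, T, Q, O, N → queue [M, L, K, V, S, T, Q, O, N]
Visit M; enqueue J → queue [L, K, V, S, T, Q, O, N, J]
Visit L; enqueue P, I → queue [K, V, S, T, Q, O, N, J, P, I]
Visit K → queue [V, S, T, Q, O, N, J, P, I]
Visit V → queue [S, T, Q, O, N, J, P, I]
Visit S → queue [T, Q, O, N, J, P, I]
Visit T; enqueue R → queue [Q, O, N, J, P, I, R]
Visit Q → queue [O, N, J, P, I, R]
Visit O → queue [N, J, P, I, R]
Visit N → queue [J, P, I, R]
Visit J → queue [P, I, R]
Visit P → queue [I, R]
Visit I → queue [R]
Visit R → queue []

U, W, M, L, K, V, S, T, Q, O, N, J, P, I, R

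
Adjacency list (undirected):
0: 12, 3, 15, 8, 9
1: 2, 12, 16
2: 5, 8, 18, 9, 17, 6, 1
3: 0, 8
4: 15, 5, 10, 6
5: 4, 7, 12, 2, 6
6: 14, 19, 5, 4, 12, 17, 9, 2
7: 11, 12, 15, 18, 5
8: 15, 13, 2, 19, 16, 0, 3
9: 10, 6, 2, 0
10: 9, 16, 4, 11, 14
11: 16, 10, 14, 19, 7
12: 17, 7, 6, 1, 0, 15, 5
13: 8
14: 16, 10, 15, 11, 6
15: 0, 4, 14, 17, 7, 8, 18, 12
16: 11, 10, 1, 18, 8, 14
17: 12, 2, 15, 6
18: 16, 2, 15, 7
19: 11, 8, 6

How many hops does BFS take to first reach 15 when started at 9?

2

Level 0: 9
Level 1: 0, 2, 6, 10
Level 2: 1, 3, 4, 5, 8, 11, 12, 14, 15, 16, 17, 18, 19
Level 3: 7, 13
15 first appears at level 2.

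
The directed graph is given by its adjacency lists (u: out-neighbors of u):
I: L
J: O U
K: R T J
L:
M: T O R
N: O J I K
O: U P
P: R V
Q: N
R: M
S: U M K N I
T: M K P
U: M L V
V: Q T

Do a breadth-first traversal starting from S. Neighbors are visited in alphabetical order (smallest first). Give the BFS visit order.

S, I, K, M, N, U, L, J, R, T, O, V, P, Q

Visit S; enqueue I, K, M, N, U → queue [I, K, M, N, U]
Visit I; enqueue L → queue [K, M, N, U, L]
Visit K; enqueue J, R, T → queue [M, N, U, L, J, R, T]
Visit M; enqueue O → queue [N, U, L, J, R, T, O]
Visit N → queue [U, L, J, R, T, O]
Visit U; enqueue V → queue [L, J, R, T, O, V]
Visit L → queue [J, R, T, O, V]
Visit J → queue [R, T, O, V]
Visit R → queue [T, O, V]
Visit T; enqueue P → queue [O, V, P]
Visit O → queue [V, P]
Visit V; enqueue Q → queue [P, Q]
Visit P → queue [Q]
Visit Q → queue []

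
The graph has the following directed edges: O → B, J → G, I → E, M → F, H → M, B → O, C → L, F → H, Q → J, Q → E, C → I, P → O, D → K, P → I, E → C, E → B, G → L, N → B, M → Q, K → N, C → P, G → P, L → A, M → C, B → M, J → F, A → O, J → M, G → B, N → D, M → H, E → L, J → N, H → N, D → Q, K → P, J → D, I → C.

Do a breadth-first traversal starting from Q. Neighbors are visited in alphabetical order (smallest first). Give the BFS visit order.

Q E J B C L D F G M N O I P A K H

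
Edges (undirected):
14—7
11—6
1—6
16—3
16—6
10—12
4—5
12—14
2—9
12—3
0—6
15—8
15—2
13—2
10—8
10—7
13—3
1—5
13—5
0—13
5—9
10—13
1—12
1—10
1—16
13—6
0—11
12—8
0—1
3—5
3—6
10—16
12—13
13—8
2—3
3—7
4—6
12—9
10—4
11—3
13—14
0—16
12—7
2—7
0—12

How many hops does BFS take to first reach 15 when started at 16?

3

Level 0: 16
Level 1: 0, 1, 3, 6, 10
Level 2: 2, 4, 5, 7, 8, 11, 12, 13
Level 3: 9, 14, 15
15 first appears at level 3.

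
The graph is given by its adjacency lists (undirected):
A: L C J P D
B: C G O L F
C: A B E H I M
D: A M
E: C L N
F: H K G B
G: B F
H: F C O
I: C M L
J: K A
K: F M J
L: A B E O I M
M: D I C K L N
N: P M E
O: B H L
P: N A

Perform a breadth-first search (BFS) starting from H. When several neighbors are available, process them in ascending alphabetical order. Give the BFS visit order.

H C F O A B E I M G K L D J P N

Visit H; enqueue C, F, O → queue [C, F, O]
Visit C; enqueue A, B, E, I, M → queue [F, O, A, B, E, I, M]
Visit F; enqueue G, K → queue [O, A, B, E, I, M, G, K]
Visit O; enqueue L → queue [A, B, E, I, M, G, K, L]
Visit A; enqueue D, J, P → queue [B, E, I, M, G, K, L, D, J, P]
Visit B → queue [E, I, M, G, K, L, D, J, P]
Visit E; enqueue N → queue [I, M, G, K, L, D, J, P, N]
Visit I → queue [M, G, K, L, D, J, P, N]
Visit M → queue [G, K, L, D, J, P, N]
Visit G → queue [K, L, D, J, P, N]
Visit K → queue [L, D, J, P, N]
Visit L → queue [D, J, P, N]
Visit D → queue [J, P, N]
Visit J → queue [P, N]
Visit P → queue [N]
Visit N → queue []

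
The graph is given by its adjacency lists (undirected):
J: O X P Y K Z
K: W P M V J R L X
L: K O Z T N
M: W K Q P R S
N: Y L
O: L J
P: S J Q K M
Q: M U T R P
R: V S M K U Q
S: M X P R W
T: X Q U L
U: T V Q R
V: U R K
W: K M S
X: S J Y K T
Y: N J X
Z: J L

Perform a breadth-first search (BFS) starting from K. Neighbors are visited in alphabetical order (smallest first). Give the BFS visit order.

K, J, L, M, P, R, V, W, X, O, Y, Z, N, T, Q, S, U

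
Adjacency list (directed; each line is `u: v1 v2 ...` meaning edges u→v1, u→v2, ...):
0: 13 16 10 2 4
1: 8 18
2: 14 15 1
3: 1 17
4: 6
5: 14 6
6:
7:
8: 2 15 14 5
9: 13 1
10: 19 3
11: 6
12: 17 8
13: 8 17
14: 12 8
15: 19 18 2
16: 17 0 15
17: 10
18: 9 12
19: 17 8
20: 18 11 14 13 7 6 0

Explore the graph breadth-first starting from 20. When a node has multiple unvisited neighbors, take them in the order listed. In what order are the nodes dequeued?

Visit 20; enqueue 18, 11, 14, 13, 7, 6, 0 → queue [18, 11, 14, 13, 7, 6, 0]
Visit 18; enqueue 9, 12 → queue [11, 14, 13, 7, 6, 0, 9, 12]
Visit 11 → queue [14, 13, 7, 6, 0, 9, 12]
Visit 14; enqueue 8 → queue [13, 7, 6, 0, 9, 12, 8]
Visit 13; enqueue 17 → queue [7, 6, 0, 9, 12, 8, 17]
Visit 7 → queue [6, 0, 9, 12, 8, 17]
Visit 6 → queue [0, 9, 12, 8, 17]
Visit 0; enqueue 16, 10, 2, 4 → queue [9, 12, 8, 17, 16, 10, 2, 4]
Visit 9; enqueue 1 → queue [12, 8, 17, 16, 10, 2, 4, 1]
Visit 12 → queue [8, 17, 16, 10, 2, 4, 1]
Visit 8; enqueue 15, 5 → queue [17, 16, 10, 2, 4, 1, 15, 5]
Visit 17 → queue [16, 10, 2, 4, 1, 15, 5]
Visit 16 → queue [10, 2, 4, 1, 15, 5]
Visit 10; enqueue 19, 3 → queue [2, 4, 1, 15, 5, 19, 3]
Visit 2 → queue [4, 1, 15, 5, 19, 3]
Visit 4 → queue [1, 15, 5, 19, 3]
Visit 1 → queue [15, 5, 19, 3]
Visit 15 → queue [5, 19, 3]
Visit 5 → queue [19, 3]
Visit 19 → queue [3]
Visit 3 → queue []

20, 18, 11, 14, 13, 7, 6, 0, 9, 12, 8, 17, 16, 10, 2, 4, 1, 15, 5, 19, 3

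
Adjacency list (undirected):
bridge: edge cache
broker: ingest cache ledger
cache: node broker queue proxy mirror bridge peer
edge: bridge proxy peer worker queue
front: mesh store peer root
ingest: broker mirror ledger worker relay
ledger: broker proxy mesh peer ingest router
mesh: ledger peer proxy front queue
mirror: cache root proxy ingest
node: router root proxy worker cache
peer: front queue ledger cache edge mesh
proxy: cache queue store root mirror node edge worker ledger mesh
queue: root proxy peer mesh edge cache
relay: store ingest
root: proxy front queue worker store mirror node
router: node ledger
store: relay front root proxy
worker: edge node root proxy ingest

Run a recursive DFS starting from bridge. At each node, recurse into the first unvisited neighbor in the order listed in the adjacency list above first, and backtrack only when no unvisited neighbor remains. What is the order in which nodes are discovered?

bridge, edge, proxy, cache, node, router, ledger, broker, ingest, mirror, root, front, mesh, peer, queue, store, relay, worker

Visit bridge
bridge → edge
edge → proxy
proxy → cache
cache → node
node → router
router → ledger
ledger → broker
broker → ingest
ingest → mirror
mirror → root
root → front
front → mesh
mesh → peer
peer → queue
front → store
store → relay
root → worker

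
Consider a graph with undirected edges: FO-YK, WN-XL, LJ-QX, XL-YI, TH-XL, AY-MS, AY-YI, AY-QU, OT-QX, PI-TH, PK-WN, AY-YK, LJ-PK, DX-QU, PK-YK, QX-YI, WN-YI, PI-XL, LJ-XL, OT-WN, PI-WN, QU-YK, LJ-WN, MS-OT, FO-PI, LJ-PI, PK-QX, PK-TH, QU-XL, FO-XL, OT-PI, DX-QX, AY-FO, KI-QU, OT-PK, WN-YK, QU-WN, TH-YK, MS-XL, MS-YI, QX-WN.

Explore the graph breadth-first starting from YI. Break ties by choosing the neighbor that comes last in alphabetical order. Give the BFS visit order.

Visit YI; enqueue XL, WN, QX, MS, AY → queue [XL, WN, QX, MS, AY]
Visit XL; enqueue TH, QU, PI, LJ, FO → queue [WN, QX, MS, AY, TH, QU, PI, LJ, FO]
Visit WN; enqueue YK, PK, OT → queue [QX, MS, AY, TH, QU, PI, LJ, FO, YK, PK, OT]
Visit QX; enqueue DX → queue [MS, AY, TH, QU, PI, LJ, FO, YK, PK, OT, DX]
Visit MS → queue [AY, TH, QU, PI, LJ, FO, YK, PK, OT, DX]
Visit AY → queue [TH, QU, PI, LJ, FO, YK, PK, OT, DX]
Visit TH → queue [QU, PI, LJ, FO, YK, PK, OT, DX]
Visit QU; enqueue KI → queue [PI, LJ, FO, YK, PK, OT, DX, KI]
Visit PI → queue [LJ, FO, YK, PK, OT, DX, KI]
Visit LJ → queue [FO, YK, PK, OT, DX, KI]
Visit FO → queue [YK, PK, OT, DX, KI]
Visit YK → queue [PK, OT, DX, KI]
Visit PK → queue [OT, DX, KI]
Visit OT → queue [DX, KI]
Visit DX → queue [KI]
Visit KI → queue []

YI XL WN QX MS AY TH QU PI LJ FO YK PK OT DX KI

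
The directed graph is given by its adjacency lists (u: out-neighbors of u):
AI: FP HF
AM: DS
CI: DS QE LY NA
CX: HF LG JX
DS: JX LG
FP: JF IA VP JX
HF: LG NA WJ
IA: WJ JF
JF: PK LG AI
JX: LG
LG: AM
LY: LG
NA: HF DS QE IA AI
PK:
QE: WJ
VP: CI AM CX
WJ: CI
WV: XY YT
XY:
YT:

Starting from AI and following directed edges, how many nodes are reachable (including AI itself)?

17

BFS from AI visits: AI, FP, HF, JF, IA, VP, JX, LG, NA, WJ, PK, CI, AM, CX, DS, QE, LY
Reachable nodes: 17 of 20 total.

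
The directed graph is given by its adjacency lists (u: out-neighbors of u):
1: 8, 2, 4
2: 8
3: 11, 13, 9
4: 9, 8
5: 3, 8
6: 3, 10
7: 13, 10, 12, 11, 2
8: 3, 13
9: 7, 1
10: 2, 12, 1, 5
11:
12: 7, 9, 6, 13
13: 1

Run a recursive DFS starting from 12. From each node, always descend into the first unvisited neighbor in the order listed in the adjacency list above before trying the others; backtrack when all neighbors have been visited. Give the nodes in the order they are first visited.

Visit 12
12 → 7
7 → 13
13 → 1
1 → 8
8 → 3
3 → 11
3 → 9
1 → 2
1 → 4
7 → 10
10 → 5
12 → 6

12 7 13 1 8 3 11 9 2 4 10 5 6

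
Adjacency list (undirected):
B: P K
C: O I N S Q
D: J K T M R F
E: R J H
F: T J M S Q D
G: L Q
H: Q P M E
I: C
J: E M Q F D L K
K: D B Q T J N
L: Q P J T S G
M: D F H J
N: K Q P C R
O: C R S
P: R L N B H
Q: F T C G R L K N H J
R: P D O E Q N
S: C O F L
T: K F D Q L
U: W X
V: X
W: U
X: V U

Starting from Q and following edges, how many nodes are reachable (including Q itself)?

19

BFS from Q visits: Q, C, F, G, H, J, K, L, N, R, T, I, O, S, D, M, E, P, B
Reachable nodes: 19 of 23 total.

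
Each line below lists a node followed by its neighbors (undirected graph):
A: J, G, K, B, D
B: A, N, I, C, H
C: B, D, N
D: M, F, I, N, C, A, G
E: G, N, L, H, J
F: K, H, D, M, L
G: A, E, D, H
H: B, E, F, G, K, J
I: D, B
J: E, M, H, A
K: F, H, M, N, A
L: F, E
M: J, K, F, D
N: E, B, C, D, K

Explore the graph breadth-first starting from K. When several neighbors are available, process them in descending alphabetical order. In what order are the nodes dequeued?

K N M H F A E D C B J G L I

Visit K; enqueue N, M, H, F, A → queue [N, M, H, F, A]
Visit N; enqueue E, D, C, B → queue [M, H, F, A, E, D, C, B]
Visit M; enqueue J → queue [H, F, A, E, D, C, B, J]
Visit H; enqueue G → queue [F, A, E, D, C, B, J, G]
Visit F; enqueue L → queue [A, E, D, C, B, J, G, L]
Visit A → queue [E, D, C, B, J, G, L]
Visit E → queue [D, C, B, J, G, L]
Visit D; enqueue I → queue [C, B, J, G, L, I]
Visit C → queue [B, J, G, L, I]
Visit B → queue [J, G, L, I]
Visit J → queue [G, L, I]
Visit G → queue [L, I]
Visit L → queue [I]
Visit I → queue []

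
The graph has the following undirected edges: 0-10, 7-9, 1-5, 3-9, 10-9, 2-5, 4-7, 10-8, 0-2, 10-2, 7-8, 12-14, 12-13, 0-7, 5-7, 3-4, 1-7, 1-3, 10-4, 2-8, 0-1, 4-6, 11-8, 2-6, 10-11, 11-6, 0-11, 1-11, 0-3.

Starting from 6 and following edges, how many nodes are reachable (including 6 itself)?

BFS from 6 visits: 6, 11, 4, 2, 10, 8, 1, 0, 7, 3, 5, 9
Reachable nodes: 12 of 15 total.

12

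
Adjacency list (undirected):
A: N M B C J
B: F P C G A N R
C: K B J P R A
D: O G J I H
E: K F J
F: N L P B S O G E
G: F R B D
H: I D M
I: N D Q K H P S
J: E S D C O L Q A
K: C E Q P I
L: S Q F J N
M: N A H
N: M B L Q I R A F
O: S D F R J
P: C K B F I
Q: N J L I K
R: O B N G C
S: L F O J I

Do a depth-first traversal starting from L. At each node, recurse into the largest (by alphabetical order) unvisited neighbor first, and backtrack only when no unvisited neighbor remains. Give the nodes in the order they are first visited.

L, S, O, R, N, Q, K, P, I, H, M, A, J, E, F, G, D, B, C

Visit L
L → S
S → O
O → R
R → N
N → Q
Q → K
K → P
P → I
I → H
H → M
M → A
A → J
J → E
E → F
F → G
G → D
G → B
B → C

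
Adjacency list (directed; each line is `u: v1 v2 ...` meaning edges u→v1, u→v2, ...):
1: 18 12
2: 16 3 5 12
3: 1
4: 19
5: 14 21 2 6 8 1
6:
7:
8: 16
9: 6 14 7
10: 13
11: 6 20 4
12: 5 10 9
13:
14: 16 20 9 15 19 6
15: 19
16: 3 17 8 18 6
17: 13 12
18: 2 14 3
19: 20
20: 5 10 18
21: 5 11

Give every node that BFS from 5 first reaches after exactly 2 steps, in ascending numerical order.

Level 0: 5
Level 1: 1, 2, 6, 8, 14, 21
Level 2: 3, 9, 11, 12, 15, 16, 18, 19, 20
Level 3: 4, 7, 10, 17
Level 4: 13

3, 9, 11, 12, 15, 16, 18, 19, 20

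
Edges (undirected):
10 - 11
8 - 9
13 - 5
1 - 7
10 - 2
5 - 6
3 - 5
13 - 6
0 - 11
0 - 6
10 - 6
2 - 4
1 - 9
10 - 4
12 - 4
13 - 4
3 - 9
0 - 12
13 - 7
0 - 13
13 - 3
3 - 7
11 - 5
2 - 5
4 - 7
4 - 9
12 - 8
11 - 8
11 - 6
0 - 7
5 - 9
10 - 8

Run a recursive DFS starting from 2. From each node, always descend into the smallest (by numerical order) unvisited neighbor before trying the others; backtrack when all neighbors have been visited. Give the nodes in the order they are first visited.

2 4 7 0 6 5 3 9 1 8 10 11 12 13

Visit 2
2 → 4
4 → 7
7 → 0
0 → 6
6 → 5
5 → 3
3 → 9
9 → 1
9 → 8
8 → 10
10 → 11
8 → 12
3 → 13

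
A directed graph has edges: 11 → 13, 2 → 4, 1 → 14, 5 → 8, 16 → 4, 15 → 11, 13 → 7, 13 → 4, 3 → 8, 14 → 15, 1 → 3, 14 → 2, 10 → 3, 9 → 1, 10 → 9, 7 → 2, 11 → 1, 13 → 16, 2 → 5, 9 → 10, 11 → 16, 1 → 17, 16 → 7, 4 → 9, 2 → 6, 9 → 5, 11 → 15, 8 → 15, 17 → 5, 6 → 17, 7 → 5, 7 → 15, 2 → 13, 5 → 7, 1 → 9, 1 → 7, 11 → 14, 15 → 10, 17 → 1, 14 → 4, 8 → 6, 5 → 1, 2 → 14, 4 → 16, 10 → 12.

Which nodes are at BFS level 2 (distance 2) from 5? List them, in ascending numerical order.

Level 0: 5
Level 1: 1, 7, 8
Level 2: 2, 3, 6, 9, 14, 15, 17
Level 3: 4, 10, 11, 13
Level 4: 12, 16

2, 3, 6, 9, 14, 15, 17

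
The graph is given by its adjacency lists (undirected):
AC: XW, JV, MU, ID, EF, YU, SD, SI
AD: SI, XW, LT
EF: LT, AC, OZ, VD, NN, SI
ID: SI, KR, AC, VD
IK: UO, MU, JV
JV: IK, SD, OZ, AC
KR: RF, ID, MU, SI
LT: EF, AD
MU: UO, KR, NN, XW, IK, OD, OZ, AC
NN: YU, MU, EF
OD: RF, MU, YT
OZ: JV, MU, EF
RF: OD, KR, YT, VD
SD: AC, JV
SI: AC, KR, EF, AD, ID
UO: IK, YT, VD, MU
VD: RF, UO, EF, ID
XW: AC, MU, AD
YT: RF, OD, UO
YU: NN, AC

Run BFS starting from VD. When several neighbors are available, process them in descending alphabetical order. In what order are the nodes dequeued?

Visit VD; enqueue UO, RF, ID, EF → queue [UO, RF, ID, EF]
Visit UO; enqueue YT, MU, IK → queue [RF, ID, EF, YT, MU, IK]
Visit RF; enqueue OD, KR → queue [ID, EF, YT, MU, IK, OD, KR]
Visit ID; enqueue SI, AC → queue [EF, YT, MU, IK, OD, KR, SI, AC]
Visit EF; enqueue OZ, NN, LT → queue [YT, MU, IK, OD, KR, SI, AC, OZ, NN, LT]
Visit YT → queue [MU, IK, OD, KR, SI, AC, OZ, NN, LT]
Visit MU; enqueue XW → queue [IK, OD, KR, SI, AC, OZ, NN, LT, XW]
Visit IK; enqueue JV → queue [OD, KR, SI, AC, OZ, NN, LT, XW, JV]
Visit OD → queue [KR, SI, AC, OZ, NN, LT, XW, JV]
Visit KR → queue [SI, AC, OZ, NN, LT, XW, JV]
Visit SI; enqueue AD → queue [AC, OZ, NN, LT, XW, JV, AD]
Visit AC; enqueue YU, SD → queue [OZ, NN, LT, XW, JV, AD, YU, SD]
Visit OZ → queue [NN, LT, XW, JV, AD, YU, SD]
Visit NN → queue [LT, XW, JV, AD, YU, SD]
Visit LT → queue [XW, JV, AD, YU, SD]
Visit XW → queue [JV, AD, YU, SD]
Visit JV → queue [AD, YU, SD]
Visit AD → queue [YU, SD]
Visit YU → queue [SD]
Visit SD → queue []

VD → UO → RF → ID → EF → YT → MU → IK → OD → KR → SI → AC → OZ → NN → LT → XW → JV → AD → YU → SD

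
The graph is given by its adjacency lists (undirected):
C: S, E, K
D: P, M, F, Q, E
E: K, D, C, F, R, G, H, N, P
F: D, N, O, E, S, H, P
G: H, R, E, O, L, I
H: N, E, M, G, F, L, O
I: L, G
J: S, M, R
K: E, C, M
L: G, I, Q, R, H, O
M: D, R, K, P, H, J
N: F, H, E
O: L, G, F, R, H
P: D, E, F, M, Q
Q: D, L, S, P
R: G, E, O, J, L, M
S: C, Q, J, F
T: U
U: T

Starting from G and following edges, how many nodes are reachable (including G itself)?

BFS from G visits: G, H, R, E, O, L, I, N, M, F, J, K, D, C, P, Q, S
Reachable nodes: 17 of 19 total.

17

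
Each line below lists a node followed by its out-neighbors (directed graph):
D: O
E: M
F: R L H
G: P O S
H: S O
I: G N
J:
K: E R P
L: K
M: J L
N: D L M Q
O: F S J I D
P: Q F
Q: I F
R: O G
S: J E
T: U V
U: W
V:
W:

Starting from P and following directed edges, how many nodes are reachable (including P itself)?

BFS from P visits: P, Q, F, I, R, L, H, G, N, O, K, S, D, M, J, E
Reachable nodes: 16 of 20 total.

16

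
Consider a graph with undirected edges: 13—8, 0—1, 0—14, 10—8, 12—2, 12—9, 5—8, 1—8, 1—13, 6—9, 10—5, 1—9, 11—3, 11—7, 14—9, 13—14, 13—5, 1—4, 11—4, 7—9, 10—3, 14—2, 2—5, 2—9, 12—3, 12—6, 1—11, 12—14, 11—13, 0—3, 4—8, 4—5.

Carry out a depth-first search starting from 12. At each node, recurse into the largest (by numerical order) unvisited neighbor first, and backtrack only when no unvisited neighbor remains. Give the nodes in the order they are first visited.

12 -> 14 -> 13 -> 11 -> 7 -> 9 -> 6 -> 2 -> 5 -> 10 -> 8 -> 4 -> 1 -> 0 -> 3

Visit 12
12 → 14
14 → 13
13 → 11
11 → 7
7 → 9
9 → 6
9 → 2
2 → 5
5 → 10
10 → 8
8 → 4
4 → 1
1 → 0
0 → 3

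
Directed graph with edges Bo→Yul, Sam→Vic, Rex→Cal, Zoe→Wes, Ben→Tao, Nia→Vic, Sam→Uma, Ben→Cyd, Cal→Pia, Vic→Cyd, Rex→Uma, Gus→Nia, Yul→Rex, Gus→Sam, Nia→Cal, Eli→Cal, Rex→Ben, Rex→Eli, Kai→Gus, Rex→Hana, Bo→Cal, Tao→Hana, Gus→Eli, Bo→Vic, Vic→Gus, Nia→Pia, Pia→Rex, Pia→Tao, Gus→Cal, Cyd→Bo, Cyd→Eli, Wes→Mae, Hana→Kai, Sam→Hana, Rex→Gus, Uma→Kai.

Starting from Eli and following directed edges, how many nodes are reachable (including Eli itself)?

16

BFS from Eli visits: Eli, Cal, Pia, Rex, Tao, Ben, Gus, Hana, Uma, Cyd, Nia, Sam, Kai, Bo, Vic, Yul
Reachable nodes: 16 of 19 total.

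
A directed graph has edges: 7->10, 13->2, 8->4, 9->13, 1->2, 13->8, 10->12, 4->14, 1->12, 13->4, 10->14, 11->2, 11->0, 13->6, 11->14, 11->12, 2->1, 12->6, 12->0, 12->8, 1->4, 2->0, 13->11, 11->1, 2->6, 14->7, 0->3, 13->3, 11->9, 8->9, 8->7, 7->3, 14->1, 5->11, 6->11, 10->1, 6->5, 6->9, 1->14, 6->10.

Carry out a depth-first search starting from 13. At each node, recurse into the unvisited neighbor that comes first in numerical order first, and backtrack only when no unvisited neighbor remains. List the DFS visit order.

13 → 2 → 0 → 3 → 1 → 4 → 14 → 7 → 10 → 12 → 6 → 5 → 11 → 9 → 8

Visit 13
13 → 2
2 → 0
0 → 3
2 → 1
1 → 4
4 → 14
14 → 7
7 → 10
10 → 12
12 → 6
6 → 5
5 → 11
11 → 9
12 → 8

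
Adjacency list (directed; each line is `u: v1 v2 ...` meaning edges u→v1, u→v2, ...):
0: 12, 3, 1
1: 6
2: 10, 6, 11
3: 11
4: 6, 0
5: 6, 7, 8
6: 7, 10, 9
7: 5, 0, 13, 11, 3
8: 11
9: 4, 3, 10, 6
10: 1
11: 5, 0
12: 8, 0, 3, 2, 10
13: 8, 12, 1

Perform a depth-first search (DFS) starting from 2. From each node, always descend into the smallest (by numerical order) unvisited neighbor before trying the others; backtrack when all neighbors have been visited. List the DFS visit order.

2 → 6 → 7 → 0 → 1 → 3 → 11 → 5 → 8 → 12 → 10 → 13 → 9 → 4

Visit 2
2 → 6
6 → 7
7 → 0
0 → 1
0 → 3
3 → 11
11 → 5
5 → 8
0 → 12
12 → 10
7 → 13
6 → 9
9 → 4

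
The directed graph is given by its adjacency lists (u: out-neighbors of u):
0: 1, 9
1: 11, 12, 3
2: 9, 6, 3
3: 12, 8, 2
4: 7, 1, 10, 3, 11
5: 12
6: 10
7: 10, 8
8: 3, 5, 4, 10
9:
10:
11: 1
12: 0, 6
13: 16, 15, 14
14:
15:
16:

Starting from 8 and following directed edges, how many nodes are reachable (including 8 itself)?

BFS from 8 visits: 8, 3, 4, 5, 10, 2, 12, 1, 7, 11, 6, 9, 0
Reachable nodes: 13 of 17 total.

13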